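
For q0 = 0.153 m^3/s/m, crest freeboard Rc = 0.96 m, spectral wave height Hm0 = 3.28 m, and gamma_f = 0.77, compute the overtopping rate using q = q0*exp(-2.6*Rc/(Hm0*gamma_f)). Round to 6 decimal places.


q = q0 * exp(-2.6 * Rc / (Hm0 * gamma_f))
Exponent = -2.6 * 0.96 / (3.28 * 0.77)
= -2.6 * 0.96 / 2.5256
= -0.988280
exp(-0.988280) = 0.372216
q = 0.153 * 0.372216
q = 0.056949 m^3/s/m

0.056949


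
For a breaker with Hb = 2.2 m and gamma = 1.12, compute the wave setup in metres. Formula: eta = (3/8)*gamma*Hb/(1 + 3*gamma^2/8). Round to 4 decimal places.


eta = (3/8) * gamma * Hb / (1 + 3*gamma^2/8)
Numerator = (3/8) * 1.12 * 2.2 = 0.924000
Denominator = 1 + 3*1.12^2/8 = 1 + 0.470400 = 1.470400
eta = 0.924000 / 1.470400
eta = 0.6284 m

0.6284


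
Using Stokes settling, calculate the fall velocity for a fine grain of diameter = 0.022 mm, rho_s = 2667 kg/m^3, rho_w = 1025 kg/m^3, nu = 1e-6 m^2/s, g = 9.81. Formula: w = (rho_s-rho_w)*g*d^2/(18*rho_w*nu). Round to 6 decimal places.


w = (rho_s - rho_w) * g * d^2 / (18 * rho_w * nu)
d = 0.022 mm = 0.000022 m
rho_s - rho_w = 2667 - 1025 = 1642
Numerator = 1642 * 9.81 * (0.000022)^2 = 0.000007796282
Denominator = 18 * 1025 * 1e-6 = 0.018450
w = 0.000423 m/s

0.000423


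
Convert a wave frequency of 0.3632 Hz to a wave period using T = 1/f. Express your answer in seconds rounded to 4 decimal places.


T = 1 / f
T = 1 / 0.3632
T = 2.7533 s

2.7533


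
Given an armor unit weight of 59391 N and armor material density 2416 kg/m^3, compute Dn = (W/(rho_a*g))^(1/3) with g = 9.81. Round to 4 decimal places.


V = W / (rho_a * g)
V = 59391 / (2416 * 9.81)
V = 59391 / 23700.96
V = 2.505848 m^3
Dn = V^(1/3) = 2.505848^(1/3)
Dn = 1.3583 m

1.3583


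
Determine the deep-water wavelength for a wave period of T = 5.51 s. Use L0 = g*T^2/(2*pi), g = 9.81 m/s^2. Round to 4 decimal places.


L0 = g * T^2 / (2 * pi)
L0 = 9.81 * 5.51^2 / (2 * pi)
L0 = 9.81 * 30.3601 / 6.28319
L0 = 297.8326 / 6.28319
L0 = 47.4015 m

47.4015


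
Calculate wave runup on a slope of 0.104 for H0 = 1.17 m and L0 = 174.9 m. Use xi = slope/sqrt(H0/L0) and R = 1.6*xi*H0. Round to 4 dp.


xi = slope / sqrt(H0/L0)
H0/L0 = 1.17/174.9 = 0.006690
sqrt(0.006690) = 0.081790
xi = 0.104 / 0.081790 = 1.271555
R = 1.6 * xi * H0 = 1.6 * 1.271555 * 1.17
R = 2.3804 m

2.3804


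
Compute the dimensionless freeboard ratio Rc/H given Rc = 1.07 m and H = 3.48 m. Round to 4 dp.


Relative freeboard = Rc / H
= 1.07 / 3.48
= 0.3075

0.3075


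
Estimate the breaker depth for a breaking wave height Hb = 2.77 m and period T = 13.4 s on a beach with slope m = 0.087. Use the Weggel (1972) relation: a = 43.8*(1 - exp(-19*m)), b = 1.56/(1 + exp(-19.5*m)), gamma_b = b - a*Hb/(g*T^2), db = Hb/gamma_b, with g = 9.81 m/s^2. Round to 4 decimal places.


a = 43.8 * (1 - exp(-19 * m))
exp(-19 * 0.087) = exp(-1.6530) = 0.191475
a = 43.8 * (1 - 0.191475) = 35.413412
b = 1.56 / (1 + exp(-19.5 * m))
exp(-19.5 * 0.087) = exp(-1.6965) = 0.183324
b = 1.56 / (1 + 0.183324) = 1.318320
Hb / (g * T^2) = 2.77 / (9.81 * 13.4^2) = 2.77 / 1761.4836 = 0.00157254
gamma_b = b - a * Hb/(g*T^2) = 1.318320 - 35.413412 * 0.00157254 = 1.262631
db = Hb / gamma_b = 2.77 / 1.262631
db = 2.1938 m

2.1938


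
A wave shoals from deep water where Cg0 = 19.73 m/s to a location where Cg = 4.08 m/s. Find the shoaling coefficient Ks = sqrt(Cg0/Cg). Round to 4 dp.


Ks = sqrt(Cg0 / Cg)
Ks = sqrt(19.73 / 4.08)
Ks = sqrt(4.8358)
Ks = 2.1990

2.1990


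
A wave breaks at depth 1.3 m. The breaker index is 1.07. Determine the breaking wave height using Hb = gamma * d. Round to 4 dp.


Hb = gamma * d
Hb = 1.07 * 1.3
Hb = 1.3910 m

1.3910


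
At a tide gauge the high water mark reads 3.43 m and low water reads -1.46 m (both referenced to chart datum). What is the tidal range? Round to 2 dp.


Tidal range = High water - Low water
Tidal range = 3.43 - (-1.46)
Tidal range = 4.89 m

4.89


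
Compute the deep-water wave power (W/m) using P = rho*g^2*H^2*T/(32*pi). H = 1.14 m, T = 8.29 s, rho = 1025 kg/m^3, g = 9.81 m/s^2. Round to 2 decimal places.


P = rho * g^2 * H^2 * T / (32 * pi)
P = 1025 * 9.81^2 * 1.14^2 * 8.29 / (32 * pi)
P = 1025 * 96.2361 * 1.2996 * 8.29 / 100.53096
P = 10571.25 W/m

10571.25


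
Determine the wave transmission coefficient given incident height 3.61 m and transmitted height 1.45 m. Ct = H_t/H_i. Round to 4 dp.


Ct = H_t / H_i
Ct = 1.45 / 3.61
Ct = 0.4017

0.4017


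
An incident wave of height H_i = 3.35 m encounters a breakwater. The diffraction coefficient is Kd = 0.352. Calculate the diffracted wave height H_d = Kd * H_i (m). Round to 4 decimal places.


H_d = Kd * H_i
H_d = 0.352 * 3.35
H_d = 1.1792 m

1.1792


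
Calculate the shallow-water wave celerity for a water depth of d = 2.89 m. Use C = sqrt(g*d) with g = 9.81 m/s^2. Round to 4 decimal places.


Using the shallow-water approximation:
C = sqrt(g * d) = sqrt(9.81 * 2.89)
C = sqrt(28.3509)
C = 5.3246 m/s

5.3246


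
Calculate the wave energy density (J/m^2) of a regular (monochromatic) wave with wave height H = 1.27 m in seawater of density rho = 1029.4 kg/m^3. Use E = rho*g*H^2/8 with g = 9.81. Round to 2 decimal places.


E = (1/8) * rho * g * H^2
E = (1/8) * 1029.4 * 9.81 * 1.27^2
E = 0.125 * 1029.4 * 9.81 * 1.6129
E = 2035.97 J/m^2

2035.97


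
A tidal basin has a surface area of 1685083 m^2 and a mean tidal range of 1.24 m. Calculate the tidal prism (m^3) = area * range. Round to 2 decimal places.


Tidal prism = Area * Tidal range
P = 1685083 * 1.24
P = 2089502.92 m^3

2089502.92


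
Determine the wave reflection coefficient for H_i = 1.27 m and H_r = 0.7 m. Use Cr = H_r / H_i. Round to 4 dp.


Cr = H_r / H_i
Cr = 0.7 / 1.27
Cr = 0.5512

0.5512


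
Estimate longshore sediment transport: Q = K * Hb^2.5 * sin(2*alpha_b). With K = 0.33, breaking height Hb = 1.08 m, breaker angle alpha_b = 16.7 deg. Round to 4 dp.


Q = K * Hb^2.5 * sin(2 * alpha_b)
Hb^2.5 = 1.08^2.5 = 1.212158
sin(2 * 16.7) = sin(33.4) = 0.550481
Q = 0.33 * 1.212158 * 0.550481
Q = 0.2202 m^3/s

0.2202


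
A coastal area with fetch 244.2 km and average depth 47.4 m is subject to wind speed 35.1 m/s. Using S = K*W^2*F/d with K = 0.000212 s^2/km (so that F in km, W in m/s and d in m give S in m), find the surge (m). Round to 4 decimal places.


S = K * W^2 * F / d
W^2 = 35.1^2 = 1232.01
S = 0.000212 * 1232.01 * 244.2 / 47.4
Numerator = 0.000212 * 1232.01 * 244.2 = 63.781651
S = 63.781651 / 47.4 = 1.3456 m

1.3456


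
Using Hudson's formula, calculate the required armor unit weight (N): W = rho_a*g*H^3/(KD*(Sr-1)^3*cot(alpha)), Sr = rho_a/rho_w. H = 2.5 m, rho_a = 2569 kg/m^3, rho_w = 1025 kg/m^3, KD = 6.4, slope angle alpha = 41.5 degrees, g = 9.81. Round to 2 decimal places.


Sr = rho_a / rho_w = 2569 / 1025 = 2.506341
(Sr - 1) = 1.506341
(Sr - 1)^3 = 3.417986
cot(41.5) = 1 / tan(41.5) = 1 / 0.884725 = 1.130294
Numerator = 2569 * 9.81 * 2.5^3 = 393779.5313
Denominator = 6.4 * 3.417986 * 1.130294 = 24.725315
W = 393779.5313 / 24.725315
W = 15926.17 N

15926.17


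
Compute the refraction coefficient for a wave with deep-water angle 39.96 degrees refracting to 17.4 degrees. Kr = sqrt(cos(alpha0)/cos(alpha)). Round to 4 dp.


Kr = sqrt(cos(alpha0) / cos(alpha))
cos(39.96) = 0.766493
cos(17.4) = 0.954240
Kr = sqrt(0.766493 / 0.954240)
Kr = sqrt(0.803249)
Kr = 0.8962

0.8962


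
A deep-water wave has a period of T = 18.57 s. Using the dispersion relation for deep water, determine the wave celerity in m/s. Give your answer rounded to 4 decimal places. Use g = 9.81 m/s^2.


We use the deep-water celerity formula:
C = g * T / (2 * pi)
C = 9.81 * 18.57 / (2 * 3.14159...)
C = 182.171700 / 6.283185
C = 28.9935 m/s

28.9935


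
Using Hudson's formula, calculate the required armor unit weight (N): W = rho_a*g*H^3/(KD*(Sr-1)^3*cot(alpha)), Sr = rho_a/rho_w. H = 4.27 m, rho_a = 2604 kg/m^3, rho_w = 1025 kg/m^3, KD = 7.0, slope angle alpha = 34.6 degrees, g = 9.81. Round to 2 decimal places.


Sr = rho_a / rho_w = 2604 / 1025 = 2.540488
(Sr - 1) = 1.540488
(Sr - 1)^3 = 3.655736
cot(34.6) = 1 / tan(34.6) = 1 / 0.689854 = 1.449583
Numerator = 2604 * 9.81 * 4.27^3 = 1988811.4533
Denominator = 7.0 * 3.655736 * 1.449583 = 37.095034
W = 1988811.4533 / 37.095034
W = 53613.95 N

53613.95


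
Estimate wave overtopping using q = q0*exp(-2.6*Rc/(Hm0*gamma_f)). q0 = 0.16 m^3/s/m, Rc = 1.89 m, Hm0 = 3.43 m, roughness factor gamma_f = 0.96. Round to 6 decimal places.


q = q0 * exp(-2.6 * Rc / (Hm0 * gamma_f))
Exponent = -2.6 * 1.89 / (3.43 * 0.96)
= -2.6 * 1.89 / 3.2928
= -1.492347
exp(-1.492347) = 0.224844
q = 0.16 * 0.224844
q = 0.035975 m^3/s/m

0.035975


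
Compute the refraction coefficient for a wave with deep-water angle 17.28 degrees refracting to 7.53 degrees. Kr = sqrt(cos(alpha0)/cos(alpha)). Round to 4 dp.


Kr = sqrt(cos(alpha0) / cos(alpha))
cos(17.28) = 0.954865
cos(7.53) = 0.991376
Kr = sqrt(0.954865 / 0.991376)
Kr = sqrt(0.963171)
Kr = 0.9814

0.9814


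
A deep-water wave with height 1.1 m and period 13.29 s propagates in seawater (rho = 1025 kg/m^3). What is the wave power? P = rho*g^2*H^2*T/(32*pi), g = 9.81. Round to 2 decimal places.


P = rho * g^2 * H^2 * T / (32 * pi)
P = 1025 * 9.81^2 * 1.1^2 * 13.29 / (32 * pi)
P = 1025 * 96.2361 * 1.2100 * 13.29 / 100.53096
P = 15778.74 W/m

15778.74


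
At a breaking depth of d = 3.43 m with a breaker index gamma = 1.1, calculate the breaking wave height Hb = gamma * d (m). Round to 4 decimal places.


Hb = gamma * d
Hb = 1.1 * 3.43
Hb = 3.7730 m

3.7730


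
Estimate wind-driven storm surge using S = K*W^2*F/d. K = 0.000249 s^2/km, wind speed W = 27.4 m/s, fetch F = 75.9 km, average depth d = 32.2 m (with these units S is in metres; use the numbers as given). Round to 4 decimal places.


S = K * W^2 * F / d
W^2 = 27.4^2 = 750.76
S = 0.000249 * 750.76 * 75.9 / 32.2
Numerator = 0.000249 * 750.76 * 75.9 = 14.188688
S = 14.188688 / 32.2 = 0.4406 m

0.4406


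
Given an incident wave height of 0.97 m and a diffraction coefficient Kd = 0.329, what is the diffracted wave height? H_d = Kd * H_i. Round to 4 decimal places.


H_d = Kd * H_i
H_d = 0.329 * 0.97
H_d = 0.3191 m

0.3191


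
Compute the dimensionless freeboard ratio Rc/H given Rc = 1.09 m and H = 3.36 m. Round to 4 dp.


Relative freeboard = Rc / H
= 1.09 / 3.36
= 0.3244

0.3244


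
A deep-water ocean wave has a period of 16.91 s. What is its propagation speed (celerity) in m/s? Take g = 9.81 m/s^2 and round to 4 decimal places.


We use the deep-water celerity formula:
C = g * T / (2 * pi)
C = 9.81 * 16.91 / (2 * 3.14159...)
C = 165.887100 / 6.283185
C = 26.4018 m/s

26.4018


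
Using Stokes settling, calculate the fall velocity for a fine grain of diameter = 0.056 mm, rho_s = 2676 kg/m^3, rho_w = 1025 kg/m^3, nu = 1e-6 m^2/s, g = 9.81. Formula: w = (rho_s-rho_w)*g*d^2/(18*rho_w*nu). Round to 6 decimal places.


w = (rho_s - rho_w) * g * d^2 / (18 * rho_w * nu)
d = 0.056 mm = 0.000056 m
rho_s - rho_w = 2676 - 1025 = 1651
Numerator = 1651 * 9.81 * (0.000056)^2 = 0.000050791628
Denominator = 18 * 1025 * 1e-6 = 0.018450
w = 0.002753 m/s

0.002753


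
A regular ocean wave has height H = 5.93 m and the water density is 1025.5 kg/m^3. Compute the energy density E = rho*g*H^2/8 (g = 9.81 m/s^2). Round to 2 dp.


E = (1/8) * rho * g * H^2
E = (1/8) * 1025.5 * 9.81 * 5.93^2
E = 0.125 * 1025.5 * 9.81 * 35.1649
E = 44220.54 J/m^2

44220.54


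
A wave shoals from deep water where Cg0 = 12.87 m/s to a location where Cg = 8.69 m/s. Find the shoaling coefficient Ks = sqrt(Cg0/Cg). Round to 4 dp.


Ks = sqrt(Cg0 / Cg)
Ks = sqrt(12.87 / 8.69)
Ks = sqrt(1.4810)
Ks = 1.2170

1.2170


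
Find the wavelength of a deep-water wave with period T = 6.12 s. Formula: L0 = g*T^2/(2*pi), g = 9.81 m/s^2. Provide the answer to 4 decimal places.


L0 = g * T^2 / (2 * pi)
L0 = 9.81 * 6.12^2 / (2 * pi)
L0 = 9.81 * 37.4544 / 6.28319
L0 = 367.4277 / 6.28319
L0 = 58.4779 m

58.4779


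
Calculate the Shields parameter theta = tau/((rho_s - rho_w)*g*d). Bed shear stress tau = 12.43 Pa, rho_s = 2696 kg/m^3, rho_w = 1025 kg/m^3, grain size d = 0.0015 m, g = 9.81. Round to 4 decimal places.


theta = tau / ((rho_s - rho_w) * g * d)
rho_s - rho_w = 2696 - 1025 = 1671
Denominator = 1671 * 9.81 * 0.0015 = 24.588765
theta = 12.43 / 24.588765
theta = 0.5055

0.5055


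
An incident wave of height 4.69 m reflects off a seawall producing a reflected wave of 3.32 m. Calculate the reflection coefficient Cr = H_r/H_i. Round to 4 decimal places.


Cr = H_r / H_i
Cr = 3.32 / 4.69
Cr = 0.7079

0.7079


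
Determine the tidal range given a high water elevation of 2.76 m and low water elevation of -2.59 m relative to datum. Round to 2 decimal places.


Tidal range = High water - Low water
Tidal range = 2.76 - (-2.59)
Tidal range = 5.35 m

5.35


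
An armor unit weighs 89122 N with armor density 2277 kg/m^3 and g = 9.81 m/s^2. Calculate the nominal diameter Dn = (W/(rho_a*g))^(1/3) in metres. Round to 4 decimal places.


V = W / (rho_a * g)
V = 89122 / (2277 * 9.81)
V = 89122 / 22337.37
V = 3.989816 m^3
Dn = V^(1/3) = 3.989816^(1/3)
Dn = 1.5861 m

1.5861


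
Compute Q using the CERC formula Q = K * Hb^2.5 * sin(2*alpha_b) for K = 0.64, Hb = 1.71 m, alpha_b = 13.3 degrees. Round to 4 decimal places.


Q = K * Hb^2.5 * sin(2 * alpha_b)
Hb^2.5 = 1.71^2.5 = 3.823757
sin(2 * 13.3) = sin(26.6) = 0.447759
Q = 0.64 * 3.823757 * 0.447759
Q = 1.0958 m^3/s

1.0958


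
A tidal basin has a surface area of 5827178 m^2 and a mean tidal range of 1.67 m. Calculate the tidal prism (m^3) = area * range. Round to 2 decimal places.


Tidal prism = Area * Tidal range
P = 5827178 * 1.67
P = 9731387.26 m^3

9731387.26


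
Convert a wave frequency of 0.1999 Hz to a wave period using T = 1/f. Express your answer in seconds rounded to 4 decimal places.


T = 1 / f
T = 1 / 0.1999
T = 5.0025 s

5.0025


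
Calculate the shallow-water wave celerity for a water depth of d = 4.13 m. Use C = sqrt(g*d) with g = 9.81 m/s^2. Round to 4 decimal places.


Using the shallow-water approximation:
C = sqrt(g * d) = sqrt(9.81 * 4.13)
C = sqrt(40.5153)
C = 6.3652 m/s

6.3652


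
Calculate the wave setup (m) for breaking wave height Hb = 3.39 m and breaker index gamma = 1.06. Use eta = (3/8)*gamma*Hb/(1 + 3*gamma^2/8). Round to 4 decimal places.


eta = (3/8) * gamma * Hb / (1 + 3*gamma^2/8)
Numerator = (3/8) * 1.06 * 3.39 = 1.347525
Denominator = 1 + 3*1.06^2/8 = 1 + 0.421350 = 1.421350
eta = 1.347525 / 1.421350
eta = 0.9481 m

0.9481


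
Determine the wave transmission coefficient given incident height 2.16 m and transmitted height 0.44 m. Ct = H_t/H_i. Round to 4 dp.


Ct = H_t / H_i
Ct = 0.44 / 2.16
Ct = 0.2037

0.2037


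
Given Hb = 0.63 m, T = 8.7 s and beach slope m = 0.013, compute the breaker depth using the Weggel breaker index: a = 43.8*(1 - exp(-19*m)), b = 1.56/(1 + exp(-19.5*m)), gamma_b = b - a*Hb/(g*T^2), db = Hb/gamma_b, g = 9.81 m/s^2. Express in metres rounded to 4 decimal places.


a = 43.8 * (1 - exp(-19 * m))
exp(-19 * 0.013) = exp(-0.2470) = 0.781141
a = 43.8 * (1 - 0.781141) = 9.586038
b = 1.56 / (1 + exp(-19.5 * m))
exp(-19.5 * 0.013) = exp(-0.2535) = 0.776080
b = 1.56 / (1 + 0.776080) = 0.878339
Hb / (g * T^2) = 0.63 / (9.81 * 8.7^2) = 0.63 / 742.5189 = 0.00084846
gamma_b = b - a * Hb/(g*T^2) = 0.878339 - 9.586038 * 0.00084846 = 0.870206
db = Hb / gamma_b = 0.63 / 0.870206
db = 0.7240 m

0.7240


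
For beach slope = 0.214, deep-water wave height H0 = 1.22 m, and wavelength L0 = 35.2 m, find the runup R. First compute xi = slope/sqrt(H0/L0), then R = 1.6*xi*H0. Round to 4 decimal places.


xi = slope / sqrt(H0/L0)
H0/L0 = 1.22/35.2 = 0.034659
sqrt(0.034659) = 0.186170
xi = 0.214 / 0.186170 = 1.149490
R = 1.6 * xi * H0 = 1.6 * 1.149490 * 1.22
R = 2.2438 m

2.2438


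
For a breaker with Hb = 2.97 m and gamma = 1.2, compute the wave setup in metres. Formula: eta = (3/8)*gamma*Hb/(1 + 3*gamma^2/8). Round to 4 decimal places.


eta = (3/8) * gamma * Hb / (1 + 3*gamma^2/8)
Numerator = (3/8) * 1.2 * 2.97 = 1.336500
Denominator = 1 + 3*1.2^2/8 = 1 + 0.540000 = 1.540000
eta = 1.336500 / 1.540000
eta = 0.8679 m

0.8679


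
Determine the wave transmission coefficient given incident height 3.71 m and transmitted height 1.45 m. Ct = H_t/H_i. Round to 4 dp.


Ct = H_t / H_i
Ct = 1.45 / 3.71
Ct = 0.3908

0.3908


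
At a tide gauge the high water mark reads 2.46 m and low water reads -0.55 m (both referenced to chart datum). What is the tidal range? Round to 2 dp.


Tidal range = High water - Low water
Tidal range = 2.46 - (-0.55)
Tidal range = 3.01 m

3.01


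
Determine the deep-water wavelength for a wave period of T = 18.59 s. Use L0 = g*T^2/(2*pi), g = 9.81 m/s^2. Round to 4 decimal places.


L0 = g * T^2 / (2 * pi)
L0 = 9.81 * 18.59^2 / (2 * pi)
L0 = 9.81 * 345.5881 / 6.28319
L0 = 3390.2193 / 6.28319
L0 = 539.5702 m

539.5702


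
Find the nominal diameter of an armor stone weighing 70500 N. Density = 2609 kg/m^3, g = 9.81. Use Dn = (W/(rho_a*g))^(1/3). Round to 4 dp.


V = W / (rho_a * g)
V = 70500 / (2609 * 9.81)
V = 70500 / 25594.29
V = 2.754521 m^3
Dn = V^(1/3) = 2.754521^(1/3)
Dn = 1.4018 m

1.4018


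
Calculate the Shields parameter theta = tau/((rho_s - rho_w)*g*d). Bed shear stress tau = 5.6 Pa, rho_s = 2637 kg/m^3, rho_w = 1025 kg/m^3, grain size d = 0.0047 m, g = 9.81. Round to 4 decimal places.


theta = tau / ((rho_s - rho_w) * g * d)
rho_s - rho_w = 2637 - 1025 = 1612
Denominator = 1612 * 9.81 * 0.0047 = 74.324484
theta = 5.6 / 74.324484
theta = 0.0753

0.0753


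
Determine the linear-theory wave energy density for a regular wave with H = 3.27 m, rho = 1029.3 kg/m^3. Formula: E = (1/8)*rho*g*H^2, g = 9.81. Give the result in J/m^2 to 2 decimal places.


E = (1/8) * rho * g * H^2
E = (1/8) * 1029.3 * 9.81 * 3.27^2
E = 0.125 * 1029.3 * 9.81 * 10.6929
E = 13496.36 J/m^2

13496.36


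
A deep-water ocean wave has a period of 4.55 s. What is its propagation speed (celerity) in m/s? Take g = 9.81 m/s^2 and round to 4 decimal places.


We use the deep-water celerity formula:
C = g * T / (2 * pi)
C = 9.81 * 4.55 / (2 * 3.14159...)
C = 44.635500 / 6.283185
C = 7.1040 m/s

7.1040


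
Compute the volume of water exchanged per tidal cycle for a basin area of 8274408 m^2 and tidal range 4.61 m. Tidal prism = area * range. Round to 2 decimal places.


Tidal prism = Area * Tidal range
P = 8274408 * 4.61
P = 38145020.88 m^3

38145020.88


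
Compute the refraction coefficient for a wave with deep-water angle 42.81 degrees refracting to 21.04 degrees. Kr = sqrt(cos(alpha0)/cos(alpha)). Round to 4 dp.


Kr = sqrt(cos(alpha0) / cos(alpha))
cos(42.81) = 0.733611
cos(21.04) = 0.933330
Kr = sqrt(0.733611 / 0.933330)
Kr = sqrt(0.786015)
Kr = 0.8866

0.8866


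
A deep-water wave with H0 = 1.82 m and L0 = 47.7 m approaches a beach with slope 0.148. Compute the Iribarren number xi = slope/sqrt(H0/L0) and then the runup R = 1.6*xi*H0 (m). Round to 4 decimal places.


xi = slope / sqrt(H0/L0)
H0/L0 = 1.82/47.7 = 0.038155
sqrt(0.038155) = 0.195333
xi = 0.148 / 0.195333 = 0.757679
R = 1.6 * xi * H0 = 1.6 * 0.757679 * 1.82
R = 2.2064 m

2.2064


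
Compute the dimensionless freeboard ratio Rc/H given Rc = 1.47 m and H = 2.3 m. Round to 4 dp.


Relative freeboard = Rc / H
= 1.47 / 2.3
= 0.6391

0.6391


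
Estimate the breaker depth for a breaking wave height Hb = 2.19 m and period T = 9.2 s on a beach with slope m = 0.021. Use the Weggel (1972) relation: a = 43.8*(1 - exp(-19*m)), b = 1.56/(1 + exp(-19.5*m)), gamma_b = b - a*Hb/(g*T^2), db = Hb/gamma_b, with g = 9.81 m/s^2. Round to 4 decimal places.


a = 43.8 * (1 - exp(-19 * m))
exp(-19 * 0.021) = exp(-0.3990) = 0.670991
a = 43.8 * (1 - 0.670991) = 14.410607
b = 1.56 / (1 + exp(-19.5 * m))
exp(-19.5 * 0.021) = exp(-0.4095) = 0.663982
b = 1.56 / (1 + 0.663982) = 0.937510
Hb / (g * T^2) = 2.19 / (9.81 * 9.2^2) = 2.19 / 830.3184 = 0.00263754
gamma_b = b - a * Hb/(g*T^2) = 0.937510 - 14.410607 * 0.00263754 = 0.899501
db = Hb / gamma_b = 2.19 / 0.899501
db = 2.4347 m

2.4347


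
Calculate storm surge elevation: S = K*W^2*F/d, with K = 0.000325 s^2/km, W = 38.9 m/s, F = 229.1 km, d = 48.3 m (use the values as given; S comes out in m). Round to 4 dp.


S = K * W^2 * F / d
W^2 = 38.9^2 = 1513.21
S = 0.000325 * 1513.21 * 229.1 / 48.3
Numerator = 0.000325 * 1513.21 * 229.1 = 112.669834
S = 112.669834 / 48.3 = 2.3327 m

2.3327


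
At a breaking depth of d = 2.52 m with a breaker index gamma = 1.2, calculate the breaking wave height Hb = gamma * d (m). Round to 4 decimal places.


Hb = gamma * d
Hb = 1.2 * 2.52
Hb = 3.0240 m

3.0240


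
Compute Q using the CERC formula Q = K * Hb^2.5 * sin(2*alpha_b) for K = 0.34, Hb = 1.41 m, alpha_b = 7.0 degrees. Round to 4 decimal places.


Q = K * Hb^2.5 * sin(2 * alpha_b)
Hb^2.5 = 1.41^2.5 = 2.360738
sin(2 * 7.0) = sin(14.0) = 0.241922
Q = 0.34 * 2.360738 * 0.241922
Q = 0.1942 m^3/s

0.1942


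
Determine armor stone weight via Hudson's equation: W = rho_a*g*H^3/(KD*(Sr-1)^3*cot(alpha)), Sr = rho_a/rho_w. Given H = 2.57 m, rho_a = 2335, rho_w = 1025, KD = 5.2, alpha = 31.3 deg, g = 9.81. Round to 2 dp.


Sr = rho_a / rho_w = 2335 / 1025 = 2.278049
(Sr - 1) = 1.278049
(Sr - 1)^3 = 2.087576
cot(31.3) = 1 / tan(31.3) = 1 / 0.608010 = 1.644711
Numerator = 2335 * 9.81 * 2.57^3 = 388825.9684
Denominator = 5.2 * 2.087576 * 1.644711 = 17.853988
W = 388825.9684 / 17.853988
W = 21778.10 N

21778.10


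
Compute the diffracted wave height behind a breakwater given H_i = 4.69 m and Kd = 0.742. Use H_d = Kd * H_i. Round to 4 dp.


H_d = Kd * H_i
H_d = 0.742 * 4.69
H_d = 3.4800 m

3.4800


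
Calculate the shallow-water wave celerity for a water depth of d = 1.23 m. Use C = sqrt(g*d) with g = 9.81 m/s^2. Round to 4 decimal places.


Using the shallow-water approximation:
C = sqrt(g * d) = sqrt(9.81 * 1.23)
C = sqrt(12.0663)
C = 3.4737 m/s

3.4737


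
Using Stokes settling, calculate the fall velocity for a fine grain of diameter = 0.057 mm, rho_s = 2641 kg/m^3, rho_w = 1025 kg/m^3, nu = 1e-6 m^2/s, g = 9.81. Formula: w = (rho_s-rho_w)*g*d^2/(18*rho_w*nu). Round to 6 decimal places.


w = (rho_s - rho_w) * g * d^2 / (18 * rho_w * nu)
d = 0.057 mm = 0.000057 m
rho_s - rho_w = 2641 - 1025 = 1616
Numerator = 1616 * 9.81 * (0.000057)^2 = 0.000051506267
Denominator = 18 * 1025 * 1e-6 = 0.018450
w = 0.002792 m/s

0.002792


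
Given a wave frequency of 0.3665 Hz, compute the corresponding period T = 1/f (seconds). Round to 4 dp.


T = 1 / f
T = 1 / 0.3665
T = 2.7285 s

2.7285


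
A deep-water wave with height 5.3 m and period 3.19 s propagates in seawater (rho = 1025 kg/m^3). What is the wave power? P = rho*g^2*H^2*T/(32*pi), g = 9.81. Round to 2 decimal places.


P = rho * g^2 * H^2 * T / (32 * pi)
P = 1025 * 9.81^2 * 5.3^2 * 3.19 / (32 * pi)
P = 1025 * 96.2361 * 28.0900 * 3.19 / 100.53096
P = 87923.40 W/m

87923.40


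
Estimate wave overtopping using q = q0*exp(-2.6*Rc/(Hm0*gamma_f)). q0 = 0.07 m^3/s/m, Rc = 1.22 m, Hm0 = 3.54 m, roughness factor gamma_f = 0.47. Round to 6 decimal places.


q = q0 * exp(-2.6 * Rc / (Hm0 * gamma_f))
Exponent = -2.6 * 1.22 / (3.54 * 0.47)
= -2.6 * 1.22 / 1.6638
= -1.906479
exp(-1.906479) = 0.148603
q = 0.07 * 0.148603
q = 0.010402 m^3/s/m

0.010402


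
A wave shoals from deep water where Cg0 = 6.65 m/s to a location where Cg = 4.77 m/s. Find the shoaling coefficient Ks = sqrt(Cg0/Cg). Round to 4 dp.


Ks = sqrt(Cg0 / Cg)
Ks = sqrt(6.65 / 4.77)
Ks = sqrt(1.3941)
Ks = 1.1807

1.1807


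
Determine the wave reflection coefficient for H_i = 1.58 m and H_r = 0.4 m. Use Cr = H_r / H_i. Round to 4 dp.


Cr = H_r / H_i
Cr = 0.4 / 1.58
Cr = 0.2532

0.2532


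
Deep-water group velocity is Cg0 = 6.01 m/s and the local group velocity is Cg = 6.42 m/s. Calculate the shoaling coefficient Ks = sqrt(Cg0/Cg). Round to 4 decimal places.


Ks = sqrt(Cg0 / Cg)
Ks = sqrt(6.01 / 6.42)
Ks = sqrt(0.9361)
Ks = 0.9675

0.9675


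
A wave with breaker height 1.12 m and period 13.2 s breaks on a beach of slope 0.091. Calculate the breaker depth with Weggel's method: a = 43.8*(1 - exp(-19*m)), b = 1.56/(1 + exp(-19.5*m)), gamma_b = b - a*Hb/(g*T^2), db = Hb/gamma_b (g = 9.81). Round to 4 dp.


a = 43.8 * (1 - exp(-19 * m))
exp(-19 * 0.091) = exp(-1.7290) = 0.177462
a = 43.8 * (1 - 0.177462) = 36.027174
b = 1.56 / (1 + exp(-19.5 * m))
exp(-19.5 * 0.091) = exp(-1.7745) = 0.169568
b = 1.56 / (1 + 0.169568) = 1.333826
Hb / (g * T^2) = 1.12 / (9.81 * 13.2^2) = 1.12 / 1709.2944 = 0.00065524
gamma_b = b - a * Hb/(g*T^2) = 1.333826 - 36.027174 * 0.00065524 = 1.310219
db = Hb / gamma_b = 1.12 / 1.310219
db = 0.8548 m

0.8548


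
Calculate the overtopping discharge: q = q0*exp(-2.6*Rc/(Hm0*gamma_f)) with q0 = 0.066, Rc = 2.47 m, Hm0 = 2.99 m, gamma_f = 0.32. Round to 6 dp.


q = q0 * exp(-2.6 * Rc / (Hm0 * gamma_f))
Exponent = -2.6 * 2.47 / (2.99 * 0.32)
= -2.6 * 2.47 / 0.9568
= -6.711957
exp(-6.711957) = 0.001216
q = 0.066 * 0.001216
q = 0.000080 m^3/s/m

0.000080


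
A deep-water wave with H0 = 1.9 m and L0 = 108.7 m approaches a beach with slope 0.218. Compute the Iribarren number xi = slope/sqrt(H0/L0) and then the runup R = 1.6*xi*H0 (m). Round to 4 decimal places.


xi = slope / sqrt(H0/L0)
H0/L0 = 1.9/108.7 = 0.017479
sqrt(0.017479) = 0.132209
xi = 0.218 / 0.132209 = 1.648901
R = 1.6 * xi * H0 = 1.6 * 1.648901 * 1.9
R = 5.0127 m

5.0127


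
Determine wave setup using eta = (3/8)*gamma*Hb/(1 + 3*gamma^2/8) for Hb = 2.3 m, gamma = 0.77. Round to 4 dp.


eta = (3/8) * gamma * Hb / (1 + 3*gamma^2/8)
Numerator = (3/8) * 0.77 * 2.3 = 0.664125
Denominator = 1 + 3*0.77^2/8 = 1 + 0.222338 = 1.222338
eta = 0.664125 / 1.222338
eta = 0.5433 m

0.5433


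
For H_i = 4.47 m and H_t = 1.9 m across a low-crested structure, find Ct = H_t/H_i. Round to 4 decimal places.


Ct = H_t / H_i
Ct = 1.9 / 4.47
Ct = 0.4251

0.4251


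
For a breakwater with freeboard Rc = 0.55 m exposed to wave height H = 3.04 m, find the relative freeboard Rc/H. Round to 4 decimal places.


Relative freeboard = Rc / H
= 0.55 / 3.04
= 0.1809

0.1809


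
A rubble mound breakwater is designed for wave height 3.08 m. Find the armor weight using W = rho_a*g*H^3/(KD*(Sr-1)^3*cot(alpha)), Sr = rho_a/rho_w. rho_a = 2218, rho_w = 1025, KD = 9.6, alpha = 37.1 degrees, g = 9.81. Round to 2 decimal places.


Sr = rho_a / rho_w = 2218 / 1025 = 2.163902
(Sr - 1) = 1.163902
(Sr - 1)^3 = 1.576702
cot(37.1) = 1 / tan(37.1) = 1 / 0.756294 = 1.322237
Numerator = 2218 * 9.81 * 3.08^3 = 635744.6274
Denominator = 9.6 * 1.576702 * 1.322237 = 20.013833
W = 635744.6274 / 20.013833
W = 31765.26 N

31765.26


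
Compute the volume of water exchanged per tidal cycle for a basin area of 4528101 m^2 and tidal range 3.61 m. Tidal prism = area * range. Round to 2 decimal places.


Tidal prism = Area * Tidal range
P = 4528101 * 3.61
P = 16346444.61 m^3

16346444.61


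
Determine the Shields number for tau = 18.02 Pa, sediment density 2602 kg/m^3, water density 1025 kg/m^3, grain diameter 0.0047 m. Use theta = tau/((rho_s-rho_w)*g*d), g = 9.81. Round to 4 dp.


theta = tau / ((rho_s - rho_w) * g * d)
rho_s - rho_w = 2602 - 1025 = 1577
Denominator = 1577 * 9.81 * 0.0047 = 72.710739
theta = 18.02 / 72.710739
theta = 0.2478

0.2478


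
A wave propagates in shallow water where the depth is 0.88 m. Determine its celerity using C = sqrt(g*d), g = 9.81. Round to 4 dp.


Using the shallow-water approximation:
C = sqrt(g * d) = sqrt(9.81 * 0.88)
C = sqrt(8.6328)
C = 2.9382 m/s

2.9382


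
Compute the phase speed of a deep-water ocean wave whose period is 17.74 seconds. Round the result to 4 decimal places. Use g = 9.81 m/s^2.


We use the deep-water celerity formula:
C = g * T / (2 * pi)
C = 9.81 * 17.74 / (2 * 3.14159...)
C = 174.029400 / 6.283185
C = 27.6976 m/s

27.6976


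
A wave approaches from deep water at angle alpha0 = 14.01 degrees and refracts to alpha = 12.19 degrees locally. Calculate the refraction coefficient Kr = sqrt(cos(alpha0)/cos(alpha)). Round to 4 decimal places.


Kr = sqrt(cos(alpha0) / cos(alpha))
cos(14.01) = 0.970253
cos(12.19) = 0.977453
Kr = sqrt(0.970253 / 0.977453)
Kr = sqrt(0.992635)
Kr = 0.9963

0.9963


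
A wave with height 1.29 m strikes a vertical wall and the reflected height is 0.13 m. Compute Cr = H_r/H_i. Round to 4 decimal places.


Cr = H_r / H_i
Cr = 0.13 / 1.29
Cr = 0.1008

0.1008


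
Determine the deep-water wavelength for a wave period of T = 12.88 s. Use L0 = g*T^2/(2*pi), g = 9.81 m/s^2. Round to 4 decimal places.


L0 = g * T^2 / (2 * pi)
L0 = 9.81 * 12.88^2 / (2 * pi)
L0 = 9.81 * 165.8944 / 6.28319
L0 = 1627.4241 / 6.28319
L0 = 259.0126 m

259.0126


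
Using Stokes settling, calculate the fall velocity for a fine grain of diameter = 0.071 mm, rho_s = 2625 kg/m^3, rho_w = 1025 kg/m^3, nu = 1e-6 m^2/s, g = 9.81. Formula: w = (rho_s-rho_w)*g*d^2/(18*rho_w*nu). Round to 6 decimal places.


w = (rho_s - rho_w) * g * d^2 / (18 * rho_w * nu)
d = 0.071 mm = 0.000071 m
rho_s - rho_w = 2625 - 1025 = 1600
Numerator = 1600 * 9.81 * (0.000071)^2 = 0.000079123536
Denominator = 18 * 1025 * 1e-6 = 0.018450
w = 0.004289 m/s

0.004289


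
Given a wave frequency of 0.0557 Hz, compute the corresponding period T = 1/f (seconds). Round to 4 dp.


T = 1 / f
T = 1 / 0.0557
T = 17.9533 s

17.9533


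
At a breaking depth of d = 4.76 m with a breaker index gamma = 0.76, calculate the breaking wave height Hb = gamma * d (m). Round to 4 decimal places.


Hb = gamma * d
Hb = 0.76 * 4.76
Hb = 3.6176 m

3.6176


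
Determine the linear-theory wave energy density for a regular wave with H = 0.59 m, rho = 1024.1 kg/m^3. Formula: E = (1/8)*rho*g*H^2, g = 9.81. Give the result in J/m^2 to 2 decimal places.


E = (1/8) * rho * g * H^2
E = (1/8) * 1024.1 * 9.81 * 0.59^2
E = 0.125 * 1024.1 * 9.81 * 0.3481
E = 437.14 J/m^2

437.14


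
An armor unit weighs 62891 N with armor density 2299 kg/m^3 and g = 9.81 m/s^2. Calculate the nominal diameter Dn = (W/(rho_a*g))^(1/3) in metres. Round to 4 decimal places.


V = W / (rho_a * g)
V = 62891 / (2299 * 9.81)
V = 62891 / 22553.19
V = 2.788563 m^3
Dn = V^(1/3) = 2.788563^(1/3)
Dn = 1.4075 m

1.4075


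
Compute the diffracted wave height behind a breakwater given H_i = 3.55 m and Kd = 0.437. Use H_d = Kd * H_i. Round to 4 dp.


H_d = Kd * H_i
H_d = 0.437 * 3.55
H_d = 1.5514 m

1.5514


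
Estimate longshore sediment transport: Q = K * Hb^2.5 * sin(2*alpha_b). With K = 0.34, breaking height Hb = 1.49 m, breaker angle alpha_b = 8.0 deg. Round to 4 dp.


Q = K * Hb^2.5 * sin(2 * alpha_b)
Hb^2.5 = 1.49^2.5 = 2.709977
sin(2 * 8.0) = sin(16.0) = 0.275637
Q = 0.34 * 2.709977 * 0.275637
Q = 0.2540 m^3/s

0.2540


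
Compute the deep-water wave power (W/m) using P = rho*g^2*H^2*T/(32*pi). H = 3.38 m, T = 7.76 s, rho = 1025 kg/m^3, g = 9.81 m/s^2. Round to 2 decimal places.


P = rho * g^2 * H^2 * T / (32 * pi)
P = 1025 * 9.81^2 * 3.38^2 * 7.76 / (32 * pi)
P = 1025 * 96.2361 * 11.4244 * 7.76 / 100.53096
P = 86987.56 W/m

86987.56


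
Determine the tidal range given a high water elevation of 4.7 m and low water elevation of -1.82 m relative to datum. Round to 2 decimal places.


Tidal range = High water - Low water
Tidal range = 4.7 - (-1.82)
Tidal range = 6.52 m

6.52


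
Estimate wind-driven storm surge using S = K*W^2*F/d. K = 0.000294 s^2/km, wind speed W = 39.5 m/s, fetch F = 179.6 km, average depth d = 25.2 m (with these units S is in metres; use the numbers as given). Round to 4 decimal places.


S = K * W^2 * F / d
W^2 = 39.5^2 = 1560.25
S = 0.000294 * 1560.25 * 179.6 / 25.2
Numerator = 0.000294 * 1560.25 * 179.6 = 82.384945
S = 82.384945 / 25.2 = 3.2692 m

3.2692


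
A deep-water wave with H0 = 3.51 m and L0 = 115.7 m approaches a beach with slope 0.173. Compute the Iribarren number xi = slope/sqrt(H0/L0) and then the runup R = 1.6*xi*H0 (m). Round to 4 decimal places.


xi = slope / sqrt(H0/L0)
H0/L0 = 3.51/115.7 = 0.030337
sqrt(0.030337) = 0.174175
xi = 0.173 / 0.174175 = 0.993251
R = 1.6 * xi * H0 = 1.6 * 0.993251 * 3.51
R = 5.5781 m

5.5781


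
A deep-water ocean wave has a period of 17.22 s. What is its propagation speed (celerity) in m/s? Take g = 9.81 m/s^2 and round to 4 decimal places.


We use the deep-water celerity formula:
C = g * T / (2 * pi)
C = 9.81 * 17.22 / (2 * 3.14159...)
C = 168.928200 / 6.283185
C = 26.8858 m/s

26.8858


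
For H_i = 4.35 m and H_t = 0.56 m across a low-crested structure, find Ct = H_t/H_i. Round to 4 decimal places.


Ct = H_t / H_i
Ct = 0.56 / 4.35
Ct = 0.1287

0.1287


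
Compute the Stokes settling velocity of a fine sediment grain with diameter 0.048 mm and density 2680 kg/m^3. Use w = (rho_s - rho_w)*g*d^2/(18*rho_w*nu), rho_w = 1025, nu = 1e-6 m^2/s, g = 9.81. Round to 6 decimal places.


w = (rho_s - rho_w) * g * d^2 / (18 * rho_w * nu)
d = 0.048 mm = 0.000048 m
rho_s - rho_w = 2680 - 1025 = 1655
Numerator = 1655 * 9.81 * (0.000048)^2 = 0.000037406707
Denominator = 18 * 1025 * 1e-6 = 0.018450
w = 0.002027 m/s

0.002027


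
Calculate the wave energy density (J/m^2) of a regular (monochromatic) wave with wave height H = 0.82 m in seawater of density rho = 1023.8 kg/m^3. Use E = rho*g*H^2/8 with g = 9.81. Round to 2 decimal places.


E = (1/8) * rho * g * H^2
E = (1/8) * 1023.8 * 9.81 * 0.82^2
E = 0.125 * 1023.8 * 9.81 * 0.6724
E = 844.15 J/m^2

844.15


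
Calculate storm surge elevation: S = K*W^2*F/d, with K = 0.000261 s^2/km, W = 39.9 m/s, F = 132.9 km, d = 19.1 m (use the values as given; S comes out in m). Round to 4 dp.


S = K * W^2 * F / d
W^2 = 39.9^2 = 1592.01
S = 0.000261 * 1592.01 * 132.9 / 19.1
Numerator = 0.000261 * 1592.01 * 132.9 = 55.221892
S = 55.221892 / 19.1 = 2.8912 m

2.8912


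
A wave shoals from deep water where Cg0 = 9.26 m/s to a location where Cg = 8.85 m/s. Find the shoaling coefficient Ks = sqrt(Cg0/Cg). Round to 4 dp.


Ks = sqrt(Cg0 / Cg)
Ks = sqrt(9.26 / 8.85)
Ks = sqrt(1.0463)
Ks = 1.0229

1.0229


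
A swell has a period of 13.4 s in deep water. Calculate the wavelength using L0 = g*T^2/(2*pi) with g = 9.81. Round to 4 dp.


L0 = g * T^2 / (2 * pi)
L0 = 9.81 * 13.4^2 / (2 * pi)
L0 = 9.81 * 179.5600 / 6.28319
L0 = 1761.4836 / 6.28319
L0 = 280.3488 m

280.3488


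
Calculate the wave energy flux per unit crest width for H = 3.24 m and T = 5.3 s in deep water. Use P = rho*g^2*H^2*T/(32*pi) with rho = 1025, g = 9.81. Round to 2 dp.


P = rho * g^2 * H^2 * T / (32 * pi)
P = 1025 * 9.81^2 * 3.24^2 * 5.3 / (32 * pi)
P = 1025 * 96.2361 * 10.4976 * 5.3 / 100.53096
P = 54591.86 W/m

54591.86


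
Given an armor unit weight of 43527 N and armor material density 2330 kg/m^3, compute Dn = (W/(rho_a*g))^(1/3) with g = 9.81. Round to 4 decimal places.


V = W / (rho_a * g)
V = 43527 / (2330 * 9.81)
V = 43527 / 22857.30
V = 1.904293 m^3
Dn = V^(1/3) = 1.904293^(1/3)
Dn = 1.2395 m

1.2395


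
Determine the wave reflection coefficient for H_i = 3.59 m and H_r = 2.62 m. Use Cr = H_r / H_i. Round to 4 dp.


Cr = H_r / H_i
Cr = 2.62 / 3.59
Cr = 0.7298

0.7298


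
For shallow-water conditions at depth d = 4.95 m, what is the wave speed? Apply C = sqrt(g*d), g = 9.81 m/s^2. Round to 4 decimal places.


Using the shallow-water approximation:
C = sqrt(g * d) = sqrt(9.81 * 4.95)
C = sqrt(48.5595)
C = 6.9685 m/s

6.9685


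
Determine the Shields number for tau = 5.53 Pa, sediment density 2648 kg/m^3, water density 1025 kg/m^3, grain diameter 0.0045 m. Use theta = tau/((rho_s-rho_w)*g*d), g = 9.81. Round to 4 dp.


theta = tau / ((rho_s - rho_w) * g * d)
rho_s - rho_w = 2648 - 1025 = 1623
Denominator = 1623 * 9.81 * 0.0045 = 71.647335
theta = 5.53 / 71.647335
theta = 0.0772

0.0772


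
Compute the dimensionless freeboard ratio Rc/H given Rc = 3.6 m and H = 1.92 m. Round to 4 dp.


Relative freeboard = Rc / H
= 3.6 / 1.92
= 1.8750

1.8750


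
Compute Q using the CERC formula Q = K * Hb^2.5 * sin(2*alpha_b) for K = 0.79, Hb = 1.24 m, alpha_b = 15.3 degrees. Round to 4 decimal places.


Q = K * Hb^2.5 * sin(2 * alpha_b)
Hb^2.5 = 1.24^2.5 = 1.712199
sin(2 * 15.3) = sin(30.6) = 0.509041
Q = 0.79 * 1.712199 * 0.509041
Q = 0.6885 m^3/s

0.6885


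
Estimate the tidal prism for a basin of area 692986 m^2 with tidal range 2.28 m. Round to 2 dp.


Tidal prism = Area * Tidal range
P = 692986 * 2.28
P = 1580008.08 m^3

1580008.08


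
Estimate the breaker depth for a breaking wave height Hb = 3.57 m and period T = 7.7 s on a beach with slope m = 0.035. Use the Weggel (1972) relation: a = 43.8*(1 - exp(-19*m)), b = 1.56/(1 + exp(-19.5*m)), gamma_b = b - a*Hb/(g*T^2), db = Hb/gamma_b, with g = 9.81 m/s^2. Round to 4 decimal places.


a = 43.8 * (1 - exp(-19 * m))
exp(-19 * 0.035) = exp(-0.6650) = 0.514274
a = 43.8 * (1 - 0.514274) = 21.274819
b = 1.56 / (1 + exp(-19.5 * m))
exp(-19.5 * 0.035) = exp(-0.6825) = 0.505352
b = 1.56 / (1 + 0.505352) = 1.036302
Hb / (g * T^2) = 3.57 / (9.81 * 7.7^2) = 3.57 / 581.6349 = 0.00613787
gamma_b = b - a * Hb/(g*T^2) = 1.036302 - 21.274819 * 0.00613787 = 0.905720
db = Hb / gamma_b = 3.57 / 0.905720
db = 3.9416 m

3.9416


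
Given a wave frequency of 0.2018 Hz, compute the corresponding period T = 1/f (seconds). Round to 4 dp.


T = 1 / f
T = 1 / 0.2018
T = 4.9554 s

4.9554


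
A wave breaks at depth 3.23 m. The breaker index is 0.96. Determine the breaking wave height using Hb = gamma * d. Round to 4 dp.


Hb = gamma * d
Hb = 0.96 * 3.23
Hb = 3.1008 m

3.1008


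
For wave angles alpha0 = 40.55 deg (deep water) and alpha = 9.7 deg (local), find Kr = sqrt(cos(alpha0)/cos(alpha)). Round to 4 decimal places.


Kr = sqrt(cos(alpha0) / cos(alpha))
cos(40.55) = 0.759839
cos(9.7) = 0.985703
Kr = sqrt(0.759839 / 0.985703)
Kr = sqrt(0.770860)
Kr = 0.8780

0.8780


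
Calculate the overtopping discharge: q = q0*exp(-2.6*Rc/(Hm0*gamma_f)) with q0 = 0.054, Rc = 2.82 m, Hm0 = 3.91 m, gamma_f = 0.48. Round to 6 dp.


q = q0 * exp(-2.6 * Rc / (Hm0 * gamma_f))
Exponent = -2.6 * 2.82 / (3.91 * 0.48)
= -2.6 * 2.82 / 1.8768
= -3.906650
exp(-3.906650) = 0.020108
q = 0.054 * 0.020108
q = 0.001086 m^3/s/m

0.001086


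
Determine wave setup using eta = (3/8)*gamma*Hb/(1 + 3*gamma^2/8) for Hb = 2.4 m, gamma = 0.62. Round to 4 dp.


eta = (3/8) * gamma * Hb / (1 + 3*gamma^2/8)
Numerator = (3/8) * 0.62 * 2.4 = 0.558000
Denominator = 1 + 3*0.62^2/8 = 1 + 0.144150 = 1.144150
eta = 0.558000 / 1.144150
eta = 0.4877 m

0.4877


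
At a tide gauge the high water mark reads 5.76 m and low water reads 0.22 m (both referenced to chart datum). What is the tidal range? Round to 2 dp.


Tidal range = High water - Low water
Tidal range = 5.76 - (0.22)
Tidal range = 5.54 m

5.54


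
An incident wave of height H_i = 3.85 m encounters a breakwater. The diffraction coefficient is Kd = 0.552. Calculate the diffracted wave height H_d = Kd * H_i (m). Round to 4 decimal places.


H_d = Kd * H_i
H_d = 0.552 * 3.85
H_d = 2.1252 m

2.1252


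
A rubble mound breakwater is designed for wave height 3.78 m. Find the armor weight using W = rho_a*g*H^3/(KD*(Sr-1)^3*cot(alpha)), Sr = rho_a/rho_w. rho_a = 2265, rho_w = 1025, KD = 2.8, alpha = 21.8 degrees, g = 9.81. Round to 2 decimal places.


Sr = rho_a / rho_w = 2265 / 1025 = 2.209756
(Sr - 1) = 1.209756
(Sr - 1)^3 = 1.770490
cot(21.8) = 1 / tan(21.8) = 1 / 0.399971 = 2.500178
Numerator = 2265 * 9.81 * 3.78^3 = 1200086.6739
Denominator = 2.8 * 1.770490 * 2.500178 = 12.394314
W = 1200086.6739 / 12.394314
W = 96825.59 N

96825.59


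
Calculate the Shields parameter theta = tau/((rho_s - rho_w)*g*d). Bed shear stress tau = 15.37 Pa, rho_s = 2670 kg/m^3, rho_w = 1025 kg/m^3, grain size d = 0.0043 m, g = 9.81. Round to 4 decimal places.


theta = tau / ((rho_s - rho_w) * g * d)
rho_s - rho_w = 2670 - 1025 = 1645
Denominator = 1645 * 9.81 * 0.0043 = 69.391035
theta = 15.37 / 69.391035
theta = 0.2215

0.2215
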